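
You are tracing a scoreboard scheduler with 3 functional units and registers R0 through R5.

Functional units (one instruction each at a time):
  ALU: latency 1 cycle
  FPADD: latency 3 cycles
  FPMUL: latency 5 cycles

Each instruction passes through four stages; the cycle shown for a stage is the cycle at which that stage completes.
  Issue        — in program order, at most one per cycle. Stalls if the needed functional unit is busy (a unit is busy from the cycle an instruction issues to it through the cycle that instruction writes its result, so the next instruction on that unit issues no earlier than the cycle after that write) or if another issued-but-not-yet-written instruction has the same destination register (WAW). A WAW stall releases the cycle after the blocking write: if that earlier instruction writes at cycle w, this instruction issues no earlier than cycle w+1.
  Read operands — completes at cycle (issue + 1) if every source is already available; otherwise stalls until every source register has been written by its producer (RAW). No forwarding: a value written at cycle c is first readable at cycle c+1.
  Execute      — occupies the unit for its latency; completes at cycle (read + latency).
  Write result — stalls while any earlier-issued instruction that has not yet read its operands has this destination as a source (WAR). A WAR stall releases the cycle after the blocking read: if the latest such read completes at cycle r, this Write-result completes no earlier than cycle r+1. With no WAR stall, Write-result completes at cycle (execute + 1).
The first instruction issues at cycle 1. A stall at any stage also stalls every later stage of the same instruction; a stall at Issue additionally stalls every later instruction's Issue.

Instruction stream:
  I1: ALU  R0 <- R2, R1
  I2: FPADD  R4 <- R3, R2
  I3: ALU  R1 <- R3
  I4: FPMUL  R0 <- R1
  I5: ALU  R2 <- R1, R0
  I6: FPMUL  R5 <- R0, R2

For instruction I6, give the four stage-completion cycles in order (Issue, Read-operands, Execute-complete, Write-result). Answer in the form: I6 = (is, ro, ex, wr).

I6 = (16, 19, 24, 25)

c1: I1 dispatched to ALU
c2: I1 operands ready | I2 dispatched to FPADD
c3: I1 complete | I2 operands ready
c4: R0←I1
c5: I3 dispatched to ALU
c6: I2 complete | I3 operands ready | I4 dispatched to FPMUL
c7: R4←I2 | I3 complete
c8: R1←I3
c9: I4 operands ready | I5 dispatched to ALU
c14: I4 complete
c15: R0←I4
c16: I5 operands ready | I6 dispatched to FPMUL
c17: I5 complete
c18: R2←I5
c19: I6 operands ready
c24: I6 complete
c25: R5←I6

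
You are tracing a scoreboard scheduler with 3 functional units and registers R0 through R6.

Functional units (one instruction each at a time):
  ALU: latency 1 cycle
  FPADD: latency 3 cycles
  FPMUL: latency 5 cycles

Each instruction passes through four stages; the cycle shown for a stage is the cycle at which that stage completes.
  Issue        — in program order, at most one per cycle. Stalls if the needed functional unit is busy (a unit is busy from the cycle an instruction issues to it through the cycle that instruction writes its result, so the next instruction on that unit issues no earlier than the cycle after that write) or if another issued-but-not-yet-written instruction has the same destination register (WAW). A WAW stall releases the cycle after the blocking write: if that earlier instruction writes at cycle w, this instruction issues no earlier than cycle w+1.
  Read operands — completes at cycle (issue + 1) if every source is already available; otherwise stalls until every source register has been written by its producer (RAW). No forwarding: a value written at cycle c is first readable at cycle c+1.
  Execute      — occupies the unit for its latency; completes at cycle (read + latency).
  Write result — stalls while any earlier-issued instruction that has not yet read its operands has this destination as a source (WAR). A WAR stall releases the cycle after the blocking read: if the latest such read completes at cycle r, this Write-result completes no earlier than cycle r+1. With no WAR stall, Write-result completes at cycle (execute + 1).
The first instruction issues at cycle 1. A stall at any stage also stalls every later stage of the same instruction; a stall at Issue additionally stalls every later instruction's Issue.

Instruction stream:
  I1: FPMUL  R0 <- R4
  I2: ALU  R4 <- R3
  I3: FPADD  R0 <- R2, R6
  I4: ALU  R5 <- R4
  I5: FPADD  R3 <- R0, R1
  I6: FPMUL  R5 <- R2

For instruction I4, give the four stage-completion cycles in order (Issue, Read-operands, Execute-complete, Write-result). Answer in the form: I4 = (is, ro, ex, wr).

I4 = (10, 11, 12, 13)

1) issue 1, read 2, done 7, write 8
2) issue 2, read 3, done 4, write 5
3) issue 9, read 10, done 13, write 14  <WAW R0: wait I1 write@8>
4) issue 10, read 11, done 12, write 13
5) issue 15, read 16, done 19, write 20  <struct: FPADD busy until I3 writes@14>
6) issue 16, read 17, done 22, write 23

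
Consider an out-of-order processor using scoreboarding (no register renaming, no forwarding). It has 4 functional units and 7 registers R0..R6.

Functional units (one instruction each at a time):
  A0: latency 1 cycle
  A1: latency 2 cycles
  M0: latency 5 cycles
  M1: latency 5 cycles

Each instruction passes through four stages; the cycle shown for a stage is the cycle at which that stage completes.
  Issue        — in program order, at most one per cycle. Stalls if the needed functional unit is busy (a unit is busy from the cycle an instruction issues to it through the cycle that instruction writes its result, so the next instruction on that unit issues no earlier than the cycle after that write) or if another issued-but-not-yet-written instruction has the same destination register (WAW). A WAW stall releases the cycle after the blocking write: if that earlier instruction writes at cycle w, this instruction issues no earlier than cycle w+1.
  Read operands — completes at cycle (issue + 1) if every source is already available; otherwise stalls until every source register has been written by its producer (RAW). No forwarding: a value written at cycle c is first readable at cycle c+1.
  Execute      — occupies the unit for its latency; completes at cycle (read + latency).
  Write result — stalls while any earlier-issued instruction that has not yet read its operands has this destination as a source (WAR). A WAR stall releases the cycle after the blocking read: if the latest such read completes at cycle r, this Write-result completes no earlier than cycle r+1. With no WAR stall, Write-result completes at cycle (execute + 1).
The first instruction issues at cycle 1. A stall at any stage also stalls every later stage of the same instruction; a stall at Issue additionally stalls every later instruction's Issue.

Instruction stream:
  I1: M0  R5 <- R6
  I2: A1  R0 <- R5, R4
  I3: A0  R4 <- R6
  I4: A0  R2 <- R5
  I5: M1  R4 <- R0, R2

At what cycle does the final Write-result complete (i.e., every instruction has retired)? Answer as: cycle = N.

c1: I1→M0
c2: I1 RO, I2→A1
c3: I3→A0
c4: I3 RO
c5: I3 EX
c7: I1 EX
c8: I1 WR R5
c9: I2 RO
c10: I3 WR R4
c11: I2 EX, I4→A0
c12: I2 WR R0, I4 RO, I5→M1
c13: I4 EX
c14: I4 WR R2
c15: I5 RO
c20: I5 EX
c21: I5 WR R4

cycle = 21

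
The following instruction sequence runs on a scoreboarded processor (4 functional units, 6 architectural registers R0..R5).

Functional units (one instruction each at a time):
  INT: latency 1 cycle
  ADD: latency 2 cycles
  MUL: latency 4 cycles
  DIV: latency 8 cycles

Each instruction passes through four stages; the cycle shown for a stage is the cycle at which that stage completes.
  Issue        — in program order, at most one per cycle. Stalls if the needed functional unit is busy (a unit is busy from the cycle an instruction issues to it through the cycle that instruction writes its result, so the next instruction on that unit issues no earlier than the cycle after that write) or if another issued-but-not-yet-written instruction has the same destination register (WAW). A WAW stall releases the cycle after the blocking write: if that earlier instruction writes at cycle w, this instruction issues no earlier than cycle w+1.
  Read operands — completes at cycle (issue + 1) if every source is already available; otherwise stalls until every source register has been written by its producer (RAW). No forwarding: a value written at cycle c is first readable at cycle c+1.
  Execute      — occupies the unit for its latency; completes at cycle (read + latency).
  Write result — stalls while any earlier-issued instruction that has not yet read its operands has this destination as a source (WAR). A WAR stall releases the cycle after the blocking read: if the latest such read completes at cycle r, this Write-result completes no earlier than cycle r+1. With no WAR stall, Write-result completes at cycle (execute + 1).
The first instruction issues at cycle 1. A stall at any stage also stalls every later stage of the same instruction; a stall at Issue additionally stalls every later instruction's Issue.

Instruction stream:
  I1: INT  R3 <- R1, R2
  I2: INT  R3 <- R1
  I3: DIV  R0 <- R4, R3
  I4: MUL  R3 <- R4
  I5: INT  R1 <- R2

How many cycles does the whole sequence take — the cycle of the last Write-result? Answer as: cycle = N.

cycle = 18

[1] issue I1 (INT)
[2] I1 read-ops
[3] I1 finished on INT
[4] I1→R3
[5] issue I2 (INT)
[6] I2 read-ops, issue I3 (DIV)
[7] I2 finished on INT
[8] I2→R3
[9] I3 read-ops, issue I4 (MUL)
[10] I4 read-ops, issue I5 (INT)
[11] I5 read-ops
[12] I5 finished on INT
[13] I5→R1
[14] I4 finished on MUL
[15] I4→R3
[17] I3 finished on DIV
[18] I3→R0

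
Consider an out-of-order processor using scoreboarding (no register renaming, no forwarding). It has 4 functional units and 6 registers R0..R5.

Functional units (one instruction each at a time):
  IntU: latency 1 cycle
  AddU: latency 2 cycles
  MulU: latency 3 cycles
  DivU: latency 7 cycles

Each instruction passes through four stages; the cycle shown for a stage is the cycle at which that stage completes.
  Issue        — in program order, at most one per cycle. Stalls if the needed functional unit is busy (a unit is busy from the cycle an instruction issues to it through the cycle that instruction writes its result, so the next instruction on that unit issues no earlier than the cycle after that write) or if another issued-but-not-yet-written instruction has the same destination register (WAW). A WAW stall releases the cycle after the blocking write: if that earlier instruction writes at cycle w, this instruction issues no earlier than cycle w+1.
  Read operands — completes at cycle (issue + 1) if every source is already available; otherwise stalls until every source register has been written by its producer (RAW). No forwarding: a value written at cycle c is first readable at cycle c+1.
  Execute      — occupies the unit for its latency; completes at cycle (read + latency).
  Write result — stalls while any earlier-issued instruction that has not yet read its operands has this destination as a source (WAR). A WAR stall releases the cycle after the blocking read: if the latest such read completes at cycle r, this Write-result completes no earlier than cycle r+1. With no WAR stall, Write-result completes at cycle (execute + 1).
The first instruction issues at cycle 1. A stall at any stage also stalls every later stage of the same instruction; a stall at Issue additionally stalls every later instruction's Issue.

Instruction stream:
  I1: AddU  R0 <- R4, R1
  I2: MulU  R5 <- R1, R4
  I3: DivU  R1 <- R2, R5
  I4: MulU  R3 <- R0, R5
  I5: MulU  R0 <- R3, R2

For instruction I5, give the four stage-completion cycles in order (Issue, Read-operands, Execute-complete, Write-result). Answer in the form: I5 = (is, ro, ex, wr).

t=1  issue I1 (AddU)
t=2  I1 read-ops, issue I2 (MulU)
t=3  I2 read-ops, issue I3 (DivU)
t=4  I1 finished on AddU
t=5  I1→R0
t=6  I2 finished on MulU
t=7  I2→R5
t=8  I3 read-ops, issue I4 (MulU)
t=9  I4 read-ops
t=12  I4 finished on MulU
t=13  I4→R3
t=14  issue I5 (MulU)
t=15  I3 finished on DivU, I5 read-ops
t=16  I3→R1
t=18  I5 finished on MulU
t=19  I5→R0

I5 = (14, 15, 18, 19)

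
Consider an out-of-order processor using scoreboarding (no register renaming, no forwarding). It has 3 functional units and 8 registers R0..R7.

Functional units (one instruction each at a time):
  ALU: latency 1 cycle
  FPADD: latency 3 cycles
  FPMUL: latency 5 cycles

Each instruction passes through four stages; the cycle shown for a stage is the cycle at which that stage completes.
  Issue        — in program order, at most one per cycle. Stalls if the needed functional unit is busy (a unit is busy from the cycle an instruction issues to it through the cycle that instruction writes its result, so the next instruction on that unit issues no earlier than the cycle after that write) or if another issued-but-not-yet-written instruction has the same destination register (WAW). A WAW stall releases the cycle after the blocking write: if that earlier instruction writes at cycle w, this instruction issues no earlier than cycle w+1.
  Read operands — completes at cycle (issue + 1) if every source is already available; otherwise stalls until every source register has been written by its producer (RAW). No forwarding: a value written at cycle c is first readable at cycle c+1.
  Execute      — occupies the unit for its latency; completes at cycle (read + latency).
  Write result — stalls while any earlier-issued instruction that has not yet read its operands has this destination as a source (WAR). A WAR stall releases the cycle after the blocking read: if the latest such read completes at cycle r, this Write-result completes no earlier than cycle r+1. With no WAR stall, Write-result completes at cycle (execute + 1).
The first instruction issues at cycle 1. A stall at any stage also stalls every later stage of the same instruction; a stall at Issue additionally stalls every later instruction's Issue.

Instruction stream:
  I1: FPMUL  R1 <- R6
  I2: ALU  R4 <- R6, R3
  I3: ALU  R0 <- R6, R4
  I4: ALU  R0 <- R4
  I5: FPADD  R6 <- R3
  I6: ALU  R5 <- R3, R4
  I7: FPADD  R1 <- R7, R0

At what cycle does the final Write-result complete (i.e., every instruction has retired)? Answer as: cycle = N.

cycle = 22

cycle 1: I1 dispatched to FPMUL
cycle 2: I1 operands ready, I2 dispatched to ALU
cycle 3: I2 operands ready
cycle 4: I2 complete
cycle 5: R4←I2
cycle 6: I3 dispatched to ALU
cycle 7: I1 complete, I3 operands ready
cycle 8: R1←I1, I3 complete
cycle 9: R0←I3
cycle 10: I4 dispatched to ALU
cycle 11: I4 operands ready, I5 dispatched to FPADD
cycle 12: I4 complete, I5 operands ready
cycle 13: R0←I4
cycle 14: I6 dispatched to ALU
cycle 15: I5 complete, I6 operands ready
cycle 16: R6←I5, I6 complete
cycle 17: R5←I6, I7 dispatched to FPADD
cycle 18: I7 operands ready
cycle 21: I7 complete
cycle 22: R1←I7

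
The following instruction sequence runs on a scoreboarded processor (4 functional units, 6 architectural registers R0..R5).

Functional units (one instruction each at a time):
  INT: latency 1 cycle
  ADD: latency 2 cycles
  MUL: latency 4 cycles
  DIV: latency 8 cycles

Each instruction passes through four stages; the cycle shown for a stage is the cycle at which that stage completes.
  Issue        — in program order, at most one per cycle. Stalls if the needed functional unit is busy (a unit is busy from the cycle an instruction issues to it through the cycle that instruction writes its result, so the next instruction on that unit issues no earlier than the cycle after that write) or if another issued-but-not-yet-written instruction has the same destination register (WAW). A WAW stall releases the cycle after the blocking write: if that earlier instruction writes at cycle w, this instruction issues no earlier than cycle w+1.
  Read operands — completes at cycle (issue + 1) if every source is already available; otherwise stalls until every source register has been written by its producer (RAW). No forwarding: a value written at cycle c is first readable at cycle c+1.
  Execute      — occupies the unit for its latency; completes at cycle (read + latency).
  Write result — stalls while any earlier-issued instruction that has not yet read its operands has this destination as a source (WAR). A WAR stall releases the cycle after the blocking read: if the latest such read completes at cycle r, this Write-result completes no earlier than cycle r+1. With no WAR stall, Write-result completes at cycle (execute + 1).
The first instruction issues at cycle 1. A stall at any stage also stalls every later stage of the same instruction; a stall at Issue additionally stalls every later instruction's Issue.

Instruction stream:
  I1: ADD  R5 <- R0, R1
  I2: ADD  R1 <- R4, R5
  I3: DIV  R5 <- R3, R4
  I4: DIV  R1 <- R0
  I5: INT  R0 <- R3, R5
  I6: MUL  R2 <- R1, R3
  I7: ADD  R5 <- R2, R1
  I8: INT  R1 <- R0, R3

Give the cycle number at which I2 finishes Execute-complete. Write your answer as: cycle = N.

t=1  I1 issues→ADD
t=2  I1 reads
t=4  I1 exec-done
t=5  I1 writes R5
t=6  I2 issues→ADD
t=7  I2 reads · I3 issues→DIV
t=8  I3 reads
t=9  I2 exec-done
t=10  I2 writes R1
t=16  I3 exec-done
t=17  I3 writes R5
t=18  I4 issues→DIV
t=19  I4 reads · I5 issues→INT
t=20  I5 reads · I6 issues→MUL
t=21  I5 exec-done · I7 issues→ADD
t=22  I5 writes R0
t=27  I4 exec-done
t=28  I4 writes R1
t=29  I6 reads · I8 issues→INT
t=30  I8 reads
t=31  I8 exec-done
t=33  I6 exec-done
t=34  I6 writes R2
t=35  I7 reads
t=36  I8 writes R1
t=37  I7 exec-done
t=38  I7 writes R5

cycle = 9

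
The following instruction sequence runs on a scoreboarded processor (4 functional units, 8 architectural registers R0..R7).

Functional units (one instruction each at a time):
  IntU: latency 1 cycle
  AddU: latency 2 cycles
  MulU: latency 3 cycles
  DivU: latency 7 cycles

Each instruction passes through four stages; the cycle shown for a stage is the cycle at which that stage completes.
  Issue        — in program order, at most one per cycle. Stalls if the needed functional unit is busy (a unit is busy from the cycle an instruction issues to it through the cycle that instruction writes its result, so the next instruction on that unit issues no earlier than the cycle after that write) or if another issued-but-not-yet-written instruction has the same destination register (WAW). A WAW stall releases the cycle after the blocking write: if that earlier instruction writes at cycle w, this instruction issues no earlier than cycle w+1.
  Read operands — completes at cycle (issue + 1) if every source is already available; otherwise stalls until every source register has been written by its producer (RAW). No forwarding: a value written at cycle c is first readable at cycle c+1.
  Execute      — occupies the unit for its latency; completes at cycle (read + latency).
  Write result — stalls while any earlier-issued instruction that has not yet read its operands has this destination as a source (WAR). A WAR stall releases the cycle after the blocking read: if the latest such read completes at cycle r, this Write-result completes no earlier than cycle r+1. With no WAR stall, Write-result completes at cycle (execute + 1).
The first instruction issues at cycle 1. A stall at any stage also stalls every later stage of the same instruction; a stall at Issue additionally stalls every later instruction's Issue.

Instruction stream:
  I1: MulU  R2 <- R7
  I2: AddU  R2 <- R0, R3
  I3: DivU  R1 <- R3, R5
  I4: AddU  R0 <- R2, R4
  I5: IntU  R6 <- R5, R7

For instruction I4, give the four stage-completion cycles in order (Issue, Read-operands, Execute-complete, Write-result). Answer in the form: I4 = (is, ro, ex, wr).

I4 = (12, 13, 15, 16)

I1  is:1  ro:2  ex:5  wr:6
I2  is:7  ro:8  ex:10  wr:11  — WAW R2: wait I1 write@6
I3  is:8  ro:9  ex:16  wr:17
I4  is:12  ro:13  ex:15  wr:16  — struct: AddU busy until I2 writes@11
I5  is:13  ro:14  ex:15  wr:16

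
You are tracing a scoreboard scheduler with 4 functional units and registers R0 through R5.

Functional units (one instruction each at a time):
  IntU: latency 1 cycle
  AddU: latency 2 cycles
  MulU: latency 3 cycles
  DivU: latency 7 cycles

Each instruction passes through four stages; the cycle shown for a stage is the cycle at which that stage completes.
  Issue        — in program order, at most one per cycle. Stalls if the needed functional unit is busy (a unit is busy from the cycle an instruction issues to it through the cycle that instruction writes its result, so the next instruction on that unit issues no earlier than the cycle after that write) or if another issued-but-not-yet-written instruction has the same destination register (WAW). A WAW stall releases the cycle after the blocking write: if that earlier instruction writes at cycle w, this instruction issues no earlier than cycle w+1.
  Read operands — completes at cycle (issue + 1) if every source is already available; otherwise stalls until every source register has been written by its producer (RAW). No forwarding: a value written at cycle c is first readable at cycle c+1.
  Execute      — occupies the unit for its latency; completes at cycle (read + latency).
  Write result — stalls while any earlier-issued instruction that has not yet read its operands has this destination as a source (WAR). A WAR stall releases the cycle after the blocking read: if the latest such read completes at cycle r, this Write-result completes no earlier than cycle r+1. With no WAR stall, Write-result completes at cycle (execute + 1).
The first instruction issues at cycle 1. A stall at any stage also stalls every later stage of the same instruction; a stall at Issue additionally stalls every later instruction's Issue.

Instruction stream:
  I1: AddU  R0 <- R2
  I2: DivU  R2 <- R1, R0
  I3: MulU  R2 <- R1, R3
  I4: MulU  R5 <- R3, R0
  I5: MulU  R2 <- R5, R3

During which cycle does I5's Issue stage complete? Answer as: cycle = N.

[1] I1 dispatched to AddU
[2] I1 operands ready; I2 dispatched to DivU
[4] I1 complete
[5] R0←I1
[6] I2 operands ready
[13] I2 complete
[14] R2←I2
[15] I3 dispatched to MulU
[16] I3 operands ready
[19] I3 complete
[20] R2←I3
[21] I4 dispatched to MulU
[22] I4 operands ready
[25] I4 complete
[26] R5←I4
[27] I5 dispatched to MulU
[28] I5 operands ready
[31] I5 complete
[32] R2←I5

cycle = 27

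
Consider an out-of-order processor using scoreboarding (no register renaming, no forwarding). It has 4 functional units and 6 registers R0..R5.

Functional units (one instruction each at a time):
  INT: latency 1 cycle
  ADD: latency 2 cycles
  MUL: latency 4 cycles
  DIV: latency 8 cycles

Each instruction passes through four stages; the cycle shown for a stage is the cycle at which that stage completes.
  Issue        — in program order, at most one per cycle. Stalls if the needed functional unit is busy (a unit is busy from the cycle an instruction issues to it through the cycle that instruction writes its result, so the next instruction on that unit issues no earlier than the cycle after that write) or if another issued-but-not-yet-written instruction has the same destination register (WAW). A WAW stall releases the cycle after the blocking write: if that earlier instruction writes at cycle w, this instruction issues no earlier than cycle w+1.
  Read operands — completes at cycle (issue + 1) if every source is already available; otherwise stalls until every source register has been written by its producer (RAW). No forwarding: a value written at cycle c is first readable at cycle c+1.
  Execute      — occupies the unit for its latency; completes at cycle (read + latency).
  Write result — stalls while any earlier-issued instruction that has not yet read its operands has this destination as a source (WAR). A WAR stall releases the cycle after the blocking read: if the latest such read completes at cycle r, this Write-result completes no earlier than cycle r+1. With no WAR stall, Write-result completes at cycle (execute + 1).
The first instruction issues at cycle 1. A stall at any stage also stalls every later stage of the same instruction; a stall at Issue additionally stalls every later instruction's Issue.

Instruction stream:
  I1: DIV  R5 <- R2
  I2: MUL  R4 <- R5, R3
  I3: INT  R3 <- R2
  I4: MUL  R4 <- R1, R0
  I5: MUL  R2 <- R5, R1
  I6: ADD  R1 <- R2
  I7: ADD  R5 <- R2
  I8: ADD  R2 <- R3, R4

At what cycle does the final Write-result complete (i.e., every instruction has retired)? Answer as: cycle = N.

cycle = 45

cycle 1: issue I1 (DIV)
cycle 2: I1 read-ops; issue I2 (MUL)
cycle 3: issue I3 (INT)
cycle 4: I3 read-ops
cycle 5: I3 finished on INT
cycle 10: I1 finished on DIV
cycle 11: I1→R5
cycle 12: I2 read-ops
cycle 13: I3→R3
cycle 16: I2 finished on MUL
cycle 17: I2→R4
cycle 18: issue I4 (MUL)
cycle 19: I4 read-ops
cycle 23: I4 finished on MUL
cycle 24: I4→R4
cycle 25: issue I5 (MUL)
cycle 26: I5 read-ops; issue I6 (ADD)
cycle 30: I5 finished on MUL
cycle 31: I5→R2
cycle 32: I6 read-ops
cycle 34: I6 finished on ADD
cycle 35: I6→R1
cycle 36: issue I7 (ADD)
cycle 37: I7 read-ops
cycle 39: I7 finished on ADD
cycle 40: I7→R5
cycle 41: issue I8 (ADD)
cycle 42: I8 read-ops
cycle 44: I8 finished on ADD
cycle 45: I8→R2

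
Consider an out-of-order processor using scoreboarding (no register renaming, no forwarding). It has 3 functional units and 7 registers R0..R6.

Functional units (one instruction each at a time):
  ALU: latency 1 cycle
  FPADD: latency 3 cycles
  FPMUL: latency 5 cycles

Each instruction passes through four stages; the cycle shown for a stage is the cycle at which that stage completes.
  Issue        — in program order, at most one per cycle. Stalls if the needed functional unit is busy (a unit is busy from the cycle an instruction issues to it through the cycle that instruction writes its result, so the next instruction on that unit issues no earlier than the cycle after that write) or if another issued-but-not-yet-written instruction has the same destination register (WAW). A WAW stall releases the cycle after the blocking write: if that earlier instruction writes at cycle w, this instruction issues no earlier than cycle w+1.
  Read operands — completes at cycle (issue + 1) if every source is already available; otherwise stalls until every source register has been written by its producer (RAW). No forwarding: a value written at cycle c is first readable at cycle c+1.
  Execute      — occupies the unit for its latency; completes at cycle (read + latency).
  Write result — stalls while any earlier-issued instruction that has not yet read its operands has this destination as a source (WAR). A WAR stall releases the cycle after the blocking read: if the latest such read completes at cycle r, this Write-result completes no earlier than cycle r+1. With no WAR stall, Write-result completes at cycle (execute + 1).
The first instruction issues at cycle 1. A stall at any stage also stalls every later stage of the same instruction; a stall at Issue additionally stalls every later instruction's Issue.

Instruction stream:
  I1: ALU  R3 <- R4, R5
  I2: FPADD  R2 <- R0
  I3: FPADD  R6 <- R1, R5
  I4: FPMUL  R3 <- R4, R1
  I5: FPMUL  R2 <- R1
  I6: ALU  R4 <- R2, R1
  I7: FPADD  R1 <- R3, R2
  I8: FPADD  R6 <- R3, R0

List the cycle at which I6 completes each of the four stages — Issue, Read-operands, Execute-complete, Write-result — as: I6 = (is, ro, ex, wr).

I6 = (18, 25, 26, 27)

1) issue 1, read 2, done 3, write 4
2) issue 2, read 3, done 6, write 7
3) issue 8, read 9, done 12, write 13  <struct: FPADD busy until I2 writes@7>
4) issue 9, read 10, done 15, write 16
5) issue 17, read 18, done 23, write 24  <struct: FPMUL busy until I4 writes@16>
6) issue 18, read 25, done 26, write 27  <RAW R2: wait I5 write@24>
7) issue 19, read 25, done 28, write 29  <RAW R2: wait I5 write@24>
8) issue 30, read 31, done 34, write 35  <struct: FPADD busy until I7 writes@29>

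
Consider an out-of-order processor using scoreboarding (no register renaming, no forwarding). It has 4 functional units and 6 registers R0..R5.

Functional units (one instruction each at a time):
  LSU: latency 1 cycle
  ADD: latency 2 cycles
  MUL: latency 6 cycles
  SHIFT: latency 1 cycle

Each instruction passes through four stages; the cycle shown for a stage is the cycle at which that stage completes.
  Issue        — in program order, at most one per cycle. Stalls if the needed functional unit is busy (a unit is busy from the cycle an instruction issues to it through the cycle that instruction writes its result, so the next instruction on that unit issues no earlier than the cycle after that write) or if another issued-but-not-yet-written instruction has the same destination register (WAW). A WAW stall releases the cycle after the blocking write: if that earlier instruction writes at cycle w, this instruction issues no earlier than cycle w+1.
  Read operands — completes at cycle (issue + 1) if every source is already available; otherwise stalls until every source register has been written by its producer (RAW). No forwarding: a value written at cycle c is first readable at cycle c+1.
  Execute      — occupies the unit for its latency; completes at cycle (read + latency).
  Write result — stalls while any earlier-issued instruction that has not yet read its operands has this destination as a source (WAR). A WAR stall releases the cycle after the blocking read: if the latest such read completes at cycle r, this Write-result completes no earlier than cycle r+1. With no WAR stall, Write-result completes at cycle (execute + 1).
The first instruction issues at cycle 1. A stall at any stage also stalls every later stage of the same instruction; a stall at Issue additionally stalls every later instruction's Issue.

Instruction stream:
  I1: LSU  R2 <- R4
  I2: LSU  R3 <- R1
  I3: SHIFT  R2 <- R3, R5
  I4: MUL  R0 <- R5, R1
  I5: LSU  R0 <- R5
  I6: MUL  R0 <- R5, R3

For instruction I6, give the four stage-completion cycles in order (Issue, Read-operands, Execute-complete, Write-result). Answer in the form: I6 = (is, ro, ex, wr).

I6 = (20, 21, 27, 28)

cycle 1: I1 issues→LSU
cycle 2: I1 reads
cycle 3: I1 exec-done
cycle 4: I1 writes R2
cycle 5: I2 issues→LSU
cycle 6: I2 reads · I3 issues→SHIFT
cycle 7: I2 exec-done · I4 issues→MUL
cycle 8: I2 writes R3 · I4 reads
cycle 9: I3 reads
cycle 10: I3 exec-done
cycle 11: I3 writes R2
cycle 14: I4 exec-done
cycle 15: I4 writes R0
cycle 16: I5 issues→LSU
cycle 17: I5 reads
cycle 18: I5 exec-done
cycle 19: I5 writes R0
cycle 20: I6 issues→MUL
cycle 21: I6 reads
cycle 27: I6 exec-done
cycle 28: I6 writes R0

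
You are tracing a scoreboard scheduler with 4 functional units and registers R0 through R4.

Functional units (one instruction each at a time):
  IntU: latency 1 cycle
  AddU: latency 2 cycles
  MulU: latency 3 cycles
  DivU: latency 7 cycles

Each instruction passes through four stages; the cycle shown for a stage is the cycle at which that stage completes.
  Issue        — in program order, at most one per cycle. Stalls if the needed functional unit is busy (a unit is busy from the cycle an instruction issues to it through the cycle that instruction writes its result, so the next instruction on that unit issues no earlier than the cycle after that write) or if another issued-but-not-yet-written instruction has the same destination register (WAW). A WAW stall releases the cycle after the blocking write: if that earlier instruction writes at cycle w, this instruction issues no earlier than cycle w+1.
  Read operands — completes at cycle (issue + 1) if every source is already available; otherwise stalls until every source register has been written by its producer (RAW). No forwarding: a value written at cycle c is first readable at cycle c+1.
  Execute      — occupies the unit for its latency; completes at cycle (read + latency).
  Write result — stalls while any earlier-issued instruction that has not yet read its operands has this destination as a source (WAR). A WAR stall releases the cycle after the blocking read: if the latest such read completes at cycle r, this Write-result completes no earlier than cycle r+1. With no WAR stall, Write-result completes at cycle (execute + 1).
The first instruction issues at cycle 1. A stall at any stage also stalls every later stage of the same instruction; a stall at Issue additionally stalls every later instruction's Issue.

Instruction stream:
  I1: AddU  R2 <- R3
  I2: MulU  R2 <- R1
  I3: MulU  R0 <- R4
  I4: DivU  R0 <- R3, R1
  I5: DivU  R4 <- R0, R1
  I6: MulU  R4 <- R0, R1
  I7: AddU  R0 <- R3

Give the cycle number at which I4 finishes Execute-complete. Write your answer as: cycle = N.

cycle = 26

[I1] 1/2/4/5
[I2] 6/7/10/11  (WAW R2: wait I1 write@5)
[I3] 12/13/16/17  (struct: MulU busy until I2 writes@11)
[I4] 18/19/26/27  (WAW R0: wait I3 write@17)
[I5] 28/29/36/37  (struct: DivU busy until I4 writes@27)
[I6] 38/39/42/43  (WAW R4: wait I5 write@37)
[I7] 39/40/42/43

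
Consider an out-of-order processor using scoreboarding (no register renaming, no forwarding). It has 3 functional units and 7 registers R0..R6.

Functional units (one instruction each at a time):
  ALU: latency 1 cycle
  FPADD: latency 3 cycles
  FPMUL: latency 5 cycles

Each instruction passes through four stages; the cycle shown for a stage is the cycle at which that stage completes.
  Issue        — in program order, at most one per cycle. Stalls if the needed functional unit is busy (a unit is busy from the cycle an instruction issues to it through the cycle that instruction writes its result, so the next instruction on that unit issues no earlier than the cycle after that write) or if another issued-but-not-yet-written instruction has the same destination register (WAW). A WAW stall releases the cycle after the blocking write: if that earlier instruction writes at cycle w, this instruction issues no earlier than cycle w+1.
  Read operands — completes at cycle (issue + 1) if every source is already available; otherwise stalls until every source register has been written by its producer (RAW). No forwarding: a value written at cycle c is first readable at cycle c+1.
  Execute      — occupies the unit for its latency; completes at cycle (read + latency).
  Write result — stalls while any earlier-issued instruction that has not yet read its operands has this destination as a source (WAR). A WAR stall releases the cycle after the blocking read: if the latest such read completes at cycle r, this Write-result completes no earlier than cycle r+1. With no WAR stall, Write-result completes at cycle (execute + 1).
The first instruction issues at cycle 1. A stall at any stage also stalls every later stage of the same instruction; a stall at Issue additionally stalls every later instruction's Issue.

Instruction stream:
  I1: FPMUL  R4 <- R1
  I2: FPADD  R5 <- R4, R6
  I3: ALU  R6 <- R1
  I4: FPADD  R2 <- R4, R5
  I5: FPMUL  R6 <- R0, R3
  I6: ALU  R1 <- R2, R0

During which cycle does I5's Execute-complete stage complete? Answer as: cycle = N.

I1 -> (1, 2, 7, 8)
I2 -> (2, 9, 12, 13)  // RAW R4: wait I1 write@8
I3 -> (3, 4, 5, 10)  // WAR R6: wait I2 read@9
I4 -> (14, 15, 18, 19)  // struct: FPADD busy until I2 writes@13
I5 -> (15, 16, 21, 22)
I6 -> (16, 20, 21, 22)  // RAW R2: wait I4 write@19

cycle = 21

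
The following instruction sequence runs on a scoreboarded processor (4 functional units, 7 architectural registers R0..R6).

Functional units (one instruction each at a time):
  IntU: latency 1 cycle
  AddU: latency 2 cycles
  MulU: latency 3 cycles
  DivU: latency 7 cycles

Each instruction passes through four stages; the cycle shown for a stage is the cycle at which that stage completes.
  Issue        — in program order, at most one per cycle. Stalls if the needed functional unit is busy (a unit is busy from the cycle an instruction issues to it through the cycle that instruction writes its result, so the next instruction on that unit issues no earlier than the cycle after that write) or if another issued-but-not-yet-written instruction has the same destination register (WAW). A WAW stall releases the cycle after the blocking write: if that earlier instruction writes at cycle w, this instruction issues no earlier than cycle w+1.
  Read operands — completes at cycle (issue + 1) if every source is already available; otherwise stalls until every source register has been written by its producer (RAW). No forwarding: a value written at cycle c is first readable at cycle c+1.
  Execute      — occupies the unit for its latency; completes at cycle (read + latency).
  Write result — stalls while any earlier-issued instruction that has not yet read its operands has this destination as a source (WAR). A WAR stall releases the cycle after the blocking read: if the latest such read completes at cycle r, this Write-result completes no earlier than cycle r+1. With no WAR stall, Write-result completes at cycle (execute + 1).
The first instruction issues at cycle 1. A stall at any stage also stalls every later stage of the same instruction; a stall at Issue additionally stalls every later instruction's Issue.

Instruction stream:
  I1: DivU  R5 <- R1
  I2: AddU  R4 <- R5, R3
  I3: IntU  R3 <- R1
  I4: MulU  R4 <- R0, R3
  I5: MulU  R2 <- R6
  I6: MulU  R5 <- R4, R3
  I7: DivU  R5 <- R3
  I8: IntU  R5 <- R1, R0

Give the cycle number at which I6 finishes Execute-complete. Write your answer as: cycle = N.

cycle = 31

c1: issue I1 (DivU)
c2: I1 read-ops | issue I2 (AddU)
c3: issue I3 (IntU)
c4: I3 read-ops
c5: I3 finished on IntU
c9: I1 finished on DivU
c10: I1→R5
c11: I2 read-ops
c12: I3→R3
c13: I2 finished on AddU
c14: I2→R4
c15: issue I4 (MulU)
c16: I4 read-ops
c19: I4 finished on MulU
c20: I4→R4
c21: issue I5 (MulU)
c22: I5 read-ops
c25: I5 finished on MulU
c26: I5→R2
c27: issue I6 (MulU)
c28: I6 read-ops
c31: I6 finished on MulU
c32: I6→R5
c33: issue I7 (DivU)
c34: I7 read-ops
c41: I7 finished on DivU
c42: I7→R5
c43: issue I8 (IntU)
c44: I8 read-ops
c45: I8 finished on IntU
c46: I8→R5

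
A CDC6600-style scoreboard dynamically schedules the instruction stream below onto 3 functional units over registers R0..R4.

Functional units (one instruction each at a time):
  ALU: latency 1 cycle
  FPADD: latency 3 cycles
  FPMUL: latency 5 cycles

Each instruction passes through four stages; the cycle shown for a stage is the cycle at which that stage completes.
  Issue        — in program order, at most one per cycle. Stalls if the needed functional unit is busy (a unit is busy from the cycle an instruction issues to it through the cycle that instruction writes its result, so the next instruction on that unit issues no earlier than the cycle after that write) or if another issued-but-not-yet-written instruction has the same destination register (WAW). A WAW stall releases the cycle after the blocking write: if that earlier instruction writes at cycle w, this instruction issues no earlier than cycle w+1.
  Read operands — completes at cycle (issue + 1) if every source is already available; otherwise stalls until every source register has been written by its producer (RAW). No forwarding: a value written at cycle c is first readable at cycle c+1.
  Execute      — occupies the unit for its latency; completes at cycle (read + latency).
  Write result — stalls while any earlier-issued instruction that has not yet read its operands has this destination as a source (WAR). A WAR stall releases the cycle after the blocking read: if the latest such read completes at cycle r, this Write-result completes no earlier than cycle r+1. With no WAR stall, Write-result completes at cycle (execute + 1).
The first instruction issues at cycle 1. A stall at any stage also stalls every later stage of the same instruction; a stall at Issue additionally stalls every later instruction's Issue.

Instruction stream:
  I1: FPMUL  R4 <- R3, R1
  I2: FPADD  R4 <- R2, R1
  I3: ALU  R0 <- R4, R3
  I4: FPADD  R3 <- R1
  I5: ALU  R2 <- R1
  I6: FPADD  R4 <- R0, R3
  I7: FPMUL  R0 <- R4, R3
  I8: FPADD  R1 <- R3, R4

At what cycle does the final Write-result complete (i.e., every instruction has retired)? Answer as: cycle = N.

cycle = 33

1) issue 1, read 2, done 7, write 8
2) issue 9, read 10, done 13, write 14  <WAW R4: wait I1 write@8>
3) issue 10, read 15, done 16, write 17  <RAW R4: wait I2 write@14>
4) issue 15, read 16, done 19, write 20  <struct: FPADD busy until I2 writes@14>
5) issue 18, read 19, done 20, write 21  <struct: ALU busy until I3 writes@17>
6) issue 21, read 22, done 25, write 26  <struct: FPADD busy until I4 writes@20>
7) issue 22, read 27, done 32, write 33  <RAW R4: wait I6 write@26>
8) issue 27, read 28, done 31, write 32  <struct: FPADD busy until I6 writes@26>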